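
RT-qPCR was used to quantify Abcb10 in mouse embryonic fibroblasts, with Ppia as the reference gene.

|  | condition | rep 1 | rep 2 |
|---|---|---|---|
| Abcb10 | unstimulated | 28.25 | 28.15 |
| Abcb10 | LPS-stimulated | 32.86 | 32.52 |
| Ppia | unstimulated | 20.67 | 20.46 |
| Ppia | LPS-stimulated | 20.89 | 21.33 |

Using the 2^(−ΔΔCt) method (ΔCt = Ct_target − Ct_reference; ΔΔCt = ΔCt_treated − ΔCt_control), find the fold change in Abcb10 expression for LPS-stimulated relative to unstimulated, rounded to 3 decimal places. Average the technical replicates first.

Mean Ct: Abcb10 unstimulated 28.200; Abcb10 LPS-stimulated 32.690; Ppia unstimulated 20.565; Ppia LPS-stimulated 21.110
ΔCt(unstimulated) = 28.200 − 20.565 = 7.635
ΔCt(LPS-stimulated) = 32.690 − 21.110 = 11.580
ΔΔCt = 11.580 − 7.635 = 3.945
Fold change = 2^(−3.945) = 0.0649

0.065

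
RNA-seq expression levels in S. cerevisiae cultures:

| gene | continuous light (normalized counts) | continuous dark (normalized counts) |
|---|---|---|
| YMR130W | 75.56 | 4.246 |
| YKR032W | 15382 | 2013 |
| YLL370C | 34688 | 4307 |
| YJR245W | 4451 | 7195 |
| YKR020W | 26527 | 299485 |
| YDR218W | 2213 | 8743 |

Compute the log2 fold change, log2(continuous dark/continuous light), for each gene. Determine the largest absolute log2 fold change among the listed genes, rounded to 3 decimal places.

4.153

log2(4.246/75.56) = -4.153  (YMR130W)
log2(2013/15382) = -2.934  (YKR032W)
log2(4307/34688) = -3.010  (YLL370C)
log2(7195/4451) = 0.693  (YJR245W)
log2(299485/26527) = 3.497  (YKR020W)
log2(8743/2213) = 1.982  (YDR218W)
The largest magnitude belongs to YMR130W.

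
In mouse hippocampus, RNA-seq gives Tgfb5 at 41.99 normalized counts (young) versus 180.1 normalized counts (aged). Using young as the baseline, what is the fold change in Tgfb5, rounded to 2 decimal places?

4.29

Fold change = 180.1 / 41.99 = 4.289
Tgfb5 is upregulated.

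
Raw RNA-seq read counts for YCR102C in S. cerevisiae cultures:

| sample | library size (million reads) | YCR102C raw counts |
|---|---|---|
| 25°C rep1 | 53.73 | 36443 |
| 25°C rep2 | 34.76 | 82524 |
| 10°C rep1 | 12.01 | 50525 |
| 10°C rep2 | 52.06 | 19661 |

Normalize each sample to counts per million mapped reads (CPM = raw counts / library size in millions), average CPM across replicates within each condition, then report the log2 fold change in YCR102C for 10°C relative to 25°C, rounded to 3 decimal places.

CPM(25°C rep1) = 36443 / 53.73 = 678.2617
CPM(25°C rep2) = 82524 / 34.76 = 2374.1082
CPM(10°C rep1) = 50525 / 12.01 = 4206.9109
CPM(10°C rep2) = 19661 / 52.06 = 377.6604
mean CPM(25°C) = 1526.1849; mean CPM(10°C) = 2292.2856
Fold change = 2292.2856 / 1526.1849 = 1.50197
log2(1.50197) = 0.5869

0.587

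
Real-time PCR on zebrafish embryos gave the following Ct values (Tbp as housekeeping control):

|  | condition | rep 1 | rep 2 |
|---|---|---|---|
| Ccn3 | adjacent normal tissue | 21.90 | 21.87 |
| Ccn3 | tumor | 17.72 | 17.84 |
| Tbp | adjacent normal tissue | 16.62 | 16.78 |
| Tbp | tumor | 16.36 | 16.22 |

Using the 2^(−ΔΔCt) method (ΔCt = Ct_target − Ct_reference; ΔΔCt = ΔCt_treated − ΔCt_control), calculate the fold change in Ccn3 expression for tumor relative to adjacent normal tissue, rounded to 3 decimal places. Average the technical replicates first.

Mean Ct: Ccn3 adjacent normal tissue 21.885; Ccn3 tumor 17.780; Tbp adjacent normal tissue 16.700; Tbp tumor 16.290
ΔCt(adjacent normal tissue) = 21.885 − 16.700 = 5.185
ΔCt(tumor) = 17.780 − 16.290 = 1.490
ΔΔCt = 1.490 − 5.185 = -3.695
Fold change = 2^(−(-3.695)) = 2^3.695 = 12.9511

12.951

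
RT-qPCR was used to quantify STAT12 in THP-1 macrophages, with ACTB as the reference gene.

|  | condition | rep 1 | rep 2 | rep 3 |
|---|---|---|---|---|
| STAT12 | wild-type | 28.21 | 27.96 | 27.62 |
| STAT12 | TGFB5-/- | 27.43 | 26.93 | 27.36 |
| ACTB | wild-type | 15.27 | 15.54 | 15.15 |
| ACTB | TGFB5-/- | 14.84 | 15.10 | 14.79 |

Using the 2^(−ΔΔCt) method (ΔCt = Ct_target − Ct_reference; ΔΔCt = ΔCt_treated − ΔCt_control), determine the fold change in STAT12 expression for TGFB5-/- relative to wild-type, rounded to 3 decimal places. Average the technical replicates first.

1.214

Mean Ct: STAT12 wild-type 27.930; STAT12 TGFB5-/- 27.240; ACTB wild-type 15.320; ACTB TGFB5-/- 14.910
ΔCt(wild-type) = 27.930 − 15.320 = 12.610
ΔCt(TGFB5-/-) = 27.240 − 14.910 = 12.330
ΔΔCt = 12.330 − 12.610 = -0.280
Fold change = 2^(−(-0.280)) = 2^0.280 = 1.2142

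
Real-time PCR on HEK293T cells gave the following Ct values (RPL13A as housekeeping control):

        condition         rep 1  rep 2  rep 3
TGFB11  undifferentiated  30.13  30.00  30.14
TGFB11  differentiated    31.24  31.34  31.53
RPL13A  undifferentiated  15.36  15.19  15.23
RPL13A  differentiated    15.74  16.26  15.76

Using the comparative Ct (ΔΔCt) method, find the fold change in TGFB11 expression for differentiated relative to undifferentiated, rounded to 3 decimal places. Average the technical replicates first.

Mean Ct: TGFB11 undifferentiated 30.090; TGFB11 differentiated 31.370; RPL13A undifferentiated 15.260; RPL13A differentiated 15.920
ΔCt(undifferentiated) = 30.090 − 15.260 = 14.830
ΔCt(differentiated) = 31.370 − 15.920 = 15.450
ΔΔCt = 15.450 − 14.830 = 0.620
Fold change = 2^(−0.620) = 0.6507

0.651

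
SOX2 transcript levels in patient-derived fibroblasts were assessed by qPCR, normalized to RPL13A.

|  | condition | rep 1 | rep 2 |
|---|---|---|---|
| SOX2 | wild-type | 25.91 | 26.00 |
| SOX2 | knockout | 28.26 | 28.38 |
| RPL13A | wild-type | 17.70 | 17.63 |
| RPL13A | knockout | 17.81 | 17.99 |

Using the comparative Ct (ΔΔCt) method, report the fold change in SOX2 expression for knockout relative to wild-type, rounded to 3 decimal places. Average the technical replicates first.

Mean Ct: SOX2 wild-type 25.955; SOX2 knockout 28.320; RPL13A wild-type 17.665; RPL13A knockout 17.900
ΔCt(wild-type) = 25.955 − 17.665 = 8.290
ΔCt(knockout) = 28.320 − 17.900 = 10.420
ΔΔCt = 10.420 − 8.290 = 2.130
Fold change = 2^(−2.130) = 0.2285

0.228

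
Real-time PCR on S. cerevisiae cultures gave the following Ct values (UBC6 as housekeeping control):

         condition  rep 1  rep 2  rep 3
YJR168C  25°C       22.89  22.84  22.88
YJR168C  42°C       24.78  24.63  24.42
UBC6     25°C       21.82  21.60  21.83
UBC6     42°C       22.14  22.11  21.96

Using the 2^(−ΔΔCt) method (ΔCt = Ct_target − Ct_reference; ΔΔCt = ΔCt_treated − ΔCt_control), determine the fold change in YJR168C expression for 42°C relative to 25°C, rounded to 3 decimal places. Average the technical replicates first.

Mean Ct: YJR168C 25°C 22.870; YJR168C 42°C 24.610; UBC6 25°C 21.750; UBC6 42°C 22.070
ΔCt(25°C) = 22.870 − 21.750 = 1.120
ΔCt(42°C) = 24.610 − 22.070 = 2.540
ΔΔCt = 2.540 − 1.120 = 1.420
Fold change = 2^(−1.420) = 0.3737

0.374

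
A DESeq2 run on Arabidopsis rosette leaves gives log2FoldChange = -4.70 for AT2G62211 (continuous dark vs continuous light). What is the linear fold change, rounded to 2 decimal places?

0.04

Fold change = 2^(-4.70) = 0.038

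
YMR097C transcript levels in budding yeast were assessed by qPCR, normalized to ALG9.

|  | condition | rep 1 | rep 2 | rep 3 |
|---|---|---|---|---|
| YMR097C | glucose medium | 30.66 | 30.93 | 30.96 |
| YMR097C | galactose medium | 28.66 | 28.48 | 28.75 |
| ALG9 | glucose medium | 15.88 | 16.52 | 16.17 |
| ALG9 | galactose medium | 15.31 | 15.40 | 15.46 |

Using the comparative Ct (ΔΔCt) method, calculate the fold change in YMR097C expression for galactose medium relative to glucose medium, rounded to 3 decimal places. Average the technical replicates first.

2.676

Mean Ct: YMR097C glucose medium 30.850; YMR097C galactose medium 28.630; ALG9 glucose medium 16.190; ALG9 galactose medium 15.390
ΔCt(glucose medium) = 30.850 − 16.190 = 14.660
ΔCt(galactose medium) = 28.630 − 15.390 = 13.240
ΔΔCt = 13.240 − 14.660 = -1.420
Fold change = 2^(−(-1.420)) = 2^1.420 = 2.6759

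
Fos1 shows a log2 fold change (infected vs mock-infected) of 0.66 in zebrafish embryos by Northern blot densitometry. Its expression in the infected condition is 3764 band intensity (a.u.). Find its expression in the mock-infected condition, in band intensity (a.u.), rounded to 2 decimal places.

Fold change = 2^(0.66) = 1.5801
mock-infected expression = 3764 / 1.5801 = 2382.15

2382.15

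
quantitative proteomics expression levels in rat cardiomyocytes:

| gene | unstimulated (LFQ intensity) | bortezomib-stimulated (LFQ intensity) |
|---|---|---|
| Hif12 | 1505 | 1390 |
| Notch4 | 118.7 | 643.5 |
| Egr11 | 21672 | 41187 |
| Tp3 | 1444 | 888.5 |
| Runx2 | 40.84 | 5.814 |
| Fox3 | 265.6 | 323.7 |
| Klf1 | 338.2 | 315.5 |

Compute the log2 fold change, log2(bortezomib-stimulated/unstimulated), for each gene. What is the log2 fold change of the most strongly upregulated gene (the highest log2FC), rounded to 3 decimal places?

2.439

log2(1390/1505) = -0.115  (Hif12)
log2(643.5/118.7) = 2.439  (Notch4)
log2(41187/21672) = 0.926  (Egr11)
log2(888.5/1444) = -0.701  (Tp3)
log2(5.814/40.84) = -2.812  (Runx2)
log2(323.7/265.6) = 0.285  (Fox3)
log2(315.5/338.2) = -0.100  (Klf1)
Notch4 is most strongly upregulated.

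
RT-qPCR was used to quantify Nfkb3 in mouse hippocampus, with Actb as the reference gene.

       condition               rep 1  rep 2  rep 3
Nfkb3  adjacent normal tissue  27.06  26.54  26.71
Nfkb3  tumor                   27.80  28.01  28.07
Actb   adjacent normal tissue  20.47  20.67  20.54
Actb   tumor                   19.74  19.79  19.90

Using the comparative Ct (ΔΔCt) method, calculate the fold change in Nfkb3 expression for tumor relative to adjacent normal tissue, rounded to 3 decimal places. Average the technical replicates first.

Mean Ct: Nfkb3 adjacent normal tissue 26.770; Nfkb3 tumor 27.960; Actb adjacent normal tissue 20.560; Actb tumor 19.810
ΔCt(adjacent normal tissue) = 26.770 − 20.560 = 6.210
ΔCt(tumor) = 27.960 − 19.810 = 8.150
ΔΔCt = 8.150 − 6.210 = 1.940
Fold change = 2^(−1.940) = 0.2606

0.261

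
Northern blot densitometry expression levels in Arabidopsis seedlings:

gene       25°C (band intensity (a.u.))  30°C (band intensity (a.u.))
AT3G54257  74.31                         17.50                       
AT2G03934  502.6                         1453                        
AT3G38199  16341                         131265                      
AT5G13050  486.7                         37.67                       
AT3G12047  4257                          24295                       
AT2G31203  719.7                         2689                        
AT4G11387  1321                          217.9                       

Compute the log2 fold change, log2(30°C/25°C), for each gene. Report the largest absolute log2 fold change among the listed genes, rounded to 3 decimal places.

3.692

log2(17.50/74.31) = -2.086  (AT3G54257)
log2(1453/502.6) = 1.532  (AT2G03934)
log2(131265/16341) = 3.006  (AT3G38199)
log2(37.67/486.7) = -3.692  (AT5G13050)
log2(24295/4257) = 2.513  (AT3G12047)
log2(2689/719.7) = 1.902  (AT2G31203)
log2(217.9/1321) = -2.600  (AT4G11387)
The largest magnitude belongs to AT5G13050.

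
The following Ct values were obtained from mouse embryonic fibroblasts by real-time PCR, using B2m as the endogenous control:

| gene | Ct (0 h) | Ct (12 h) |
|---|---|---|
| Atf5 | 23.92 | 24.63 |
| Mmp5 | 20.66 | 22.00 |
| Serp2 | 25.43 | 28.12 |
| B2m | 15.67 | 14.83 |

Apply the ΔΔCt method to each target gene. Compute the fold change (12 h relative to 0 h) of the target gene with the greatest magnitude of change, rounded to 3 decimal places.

Atf5: ΔΔCt = (24.63−14.83) − (23.92−15.67) = 9.80 − 8.25 = 1.55; fold change = 2^-1.55 = 0.342
Mmp5: ΔΔCt = (22.00−14.83) − (20.66−15.67) = 7.17 − 4.99 = 2.18; fold change = 2^-2.18 = 0.221
Serp2: ΔΔCt = (28.12−14.83) − (25.43−15.67) = 13.29 − 9.76 = 3.53; fold change = 2^-3.53 = 0.087
Serp2 has the largest |ΔΔCt| = 3.53.

0.087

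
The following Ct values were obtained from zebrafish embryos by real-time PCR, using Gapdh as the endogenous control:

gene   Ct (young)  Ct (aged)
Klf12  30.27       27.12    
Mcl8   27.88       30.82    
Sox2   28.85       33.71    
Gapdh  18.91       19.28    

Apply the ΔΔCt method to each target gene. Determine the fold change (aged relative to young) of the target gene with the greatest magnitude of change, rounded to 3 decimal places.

0.045

Klf12: ΔΔCt = (27.12−19.28) − (30.27−18.91) = 7.84 − 11.36 = -3.52; fold change = 2^3.52 = 11.472
Mcl8: ΔΔCt = (30.82−19.28) − (27.88−18.91) = 11.54 − 8.97 = 2.57; fold change = 2^-2.57 = 0.168
Sox2: ΔΔCt = (33.71−19.28) − (28.85−18.91) = 14.43 − 9.94 = 4.49; fold change = 2^-4.49 = 0.045
Sox2 has the largest |ΔΔCt| = 4.49.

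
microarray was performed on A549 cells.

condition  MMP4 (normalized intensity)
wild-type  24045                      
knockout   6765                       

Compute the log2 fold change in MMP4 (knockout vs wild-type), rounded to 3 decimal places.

-1.830

Fold change = 6765 / 24045 = 0.2813
log2(0.2813) = -1.8296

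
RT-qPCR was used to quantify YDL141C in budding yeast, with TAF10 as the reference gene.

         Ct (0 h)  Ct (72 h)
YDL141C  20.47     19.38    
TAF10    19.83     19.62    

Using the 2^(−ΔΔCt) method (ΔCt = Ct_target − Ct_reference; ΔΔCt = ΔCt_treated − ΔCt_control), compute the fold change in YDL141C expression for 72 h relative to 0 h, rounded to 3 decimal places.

ΔCt(0 h) = 20.470 − 19.830 = 0.640
ΔCt(72 h) = 19.380 − 19.620 = -0.240
ΔΔCt = -0.240 − 0.640 = -0.880
Fold change = 2^(−(-0.880)) = 2^0.880 = 1.8404

1.840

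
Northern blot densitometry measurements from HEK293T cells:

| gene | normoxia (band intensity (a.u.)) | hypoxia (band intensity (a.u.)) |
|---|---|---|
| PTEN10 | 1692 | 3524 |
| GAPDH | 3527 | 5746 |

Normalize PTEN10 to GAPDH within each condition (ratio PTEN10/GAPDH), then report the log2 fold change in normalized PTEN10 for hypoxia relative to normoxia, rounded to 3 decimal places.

0.354

PTEN10/GAPDH (normoxia) = 1692 / 3527 = 0.47973
PTEN10/GAPDH (hypoxia) = 3524 / 5746 = 0.6133
Fold change = 0.6133 / 0.47973 = 1.2784
log2(1.2784) = 0.3544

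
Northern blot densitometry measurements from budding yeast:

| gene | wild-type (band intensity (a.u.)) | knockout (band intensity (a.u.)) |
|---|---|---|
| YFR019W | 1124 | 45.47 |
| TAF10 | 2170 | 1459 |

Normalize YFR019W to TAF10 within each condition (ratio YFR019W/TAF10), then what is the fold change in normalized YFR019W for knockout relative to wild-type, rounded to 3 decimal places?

0.060

YFR019W/TAF10 (wild-type) = 1124 / 2170 = 0.51797
YFR019W/TAF10 (knockout) = 45.47 / 1459 = 0.031165
Fold change = 0.031165 / 0.51797 = 0.0602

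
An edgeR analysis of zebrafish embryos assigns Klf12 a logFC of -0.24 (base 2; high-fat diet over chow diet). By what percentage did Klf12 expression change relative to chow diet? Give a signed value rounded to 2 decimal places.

-15.33%

Fold change = 2^(-0.24) = 0.8467
Percent change = (FC − 1) × 100% = (0.8467 − 1) × 100 = -15.33%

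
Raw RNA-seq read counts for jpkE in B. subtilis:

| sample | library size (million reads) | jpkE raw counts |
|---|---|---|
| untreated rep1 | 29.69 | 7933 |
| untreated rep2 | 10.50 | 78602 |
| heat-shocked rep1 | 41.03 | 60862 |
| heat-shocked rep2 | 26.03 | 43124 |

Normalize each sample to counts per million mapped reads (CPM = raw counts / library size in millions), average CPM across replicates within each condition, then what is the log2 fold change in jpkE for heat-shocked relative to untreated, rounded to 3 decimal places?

-1.304

CPM(untreated rep1) = 7933 / 29.69 = 267.1943
CPM(untreated rep2) = 78602 / 10.50 = 7485.9048
CPM(heat-shocked rep1) = 60862 / 41.03 = 1483.3536
CPM(heat-shocked rep2) = 43124 / 26.03 = 1656.7038
mean CPM(untreated) = 3876.5496; mean CPM(heat-shocked) = 1570.0287
Fold change = 1570.0287 / 3876.5496 = 0.40501
log2(0.40501) = -1.3040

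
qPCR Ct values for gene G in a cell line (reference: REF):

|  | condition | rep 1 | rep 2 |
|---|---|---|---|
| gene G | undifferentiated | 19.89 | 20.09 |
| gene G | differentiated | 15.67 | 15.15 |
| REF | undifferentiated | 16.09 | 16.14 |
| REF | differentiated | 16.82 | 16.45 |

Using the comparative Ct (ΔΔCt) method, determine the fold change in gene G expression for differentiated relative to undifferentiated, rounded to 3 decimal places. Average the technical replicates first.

Mean Ct: gene G undifferentiated 19.990; gene G differentiated 15.410; REF undifferentiated 16.115; REF differentiated 16.635
ΔCt(undifferentiated) = 19.990 − 16.115 = 3.875
ΔCt(differentiated) = 15.410 − 16.635 = -1.225
ΔΔCt = -1.225 − 3.875 = -5.100
Fold change = 2^(−(-5.100)) = 2^5.100 = 34.2968

34.297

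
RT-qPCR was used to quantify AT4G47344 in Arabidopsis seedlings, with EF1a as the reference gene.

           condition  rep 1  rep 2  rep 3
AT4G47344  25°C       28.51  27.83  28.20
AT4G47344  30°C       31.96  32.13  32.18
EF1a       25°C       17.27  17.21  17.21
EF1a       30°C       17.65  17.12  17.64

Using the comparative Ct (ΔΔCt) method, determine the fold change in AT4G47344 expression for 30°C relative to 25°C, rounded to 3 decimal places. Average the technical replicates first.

0.079

Mean Ct: AT4G47344 25°C 28.180; AT4G47344 30°C 32.090; EF1a 25°C 17.230; EF1a 30°C 17.470
ΔCt(25°C) = 28.180 − 17.230 = 10.950
ΔCt(30°C) = 32.090 − 17.470 = 14.620
ΔΔCt = 14.620 − 10.950 = 3.670
Fold change = 2^(−3.670) = 0.0786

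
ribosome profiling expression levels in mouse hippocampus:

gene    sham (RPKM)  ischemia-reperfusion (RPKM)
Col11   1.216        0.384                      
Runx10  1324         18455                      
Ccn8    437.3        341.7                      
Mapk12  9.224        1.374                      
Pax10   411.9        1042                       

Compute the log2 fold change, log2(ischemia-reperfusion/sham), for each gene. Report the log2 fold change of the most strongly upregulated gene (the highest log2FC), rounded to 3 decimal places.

3.801

log2(0.384/1.216) = -1.663  (Col11)
log2(18455/1324) = 3.801  (Runx10)
log2(341.7/437.3) = -0.356  (Ccn8)
log2(1.374/9.224) = -2.747  (Mapk12)
log2(1042/411.9) = 1.339  (Pax10)
Runx10 is most strongly upregulated.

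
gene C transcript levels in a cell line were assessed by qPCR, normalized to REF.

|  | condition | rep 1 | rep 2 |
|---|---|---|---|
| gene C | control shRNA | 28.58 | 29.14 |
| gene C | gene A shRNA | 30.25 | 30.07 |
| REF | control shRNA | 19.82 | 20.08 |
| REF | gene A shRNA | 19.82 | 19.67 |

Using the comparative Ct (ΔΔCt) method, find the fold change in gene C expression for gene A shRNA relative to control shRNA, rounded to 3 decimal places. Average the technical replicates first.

0.352

Mean Ct: gene C control shRNA 28.860; gene C gene A shRNA 30.160; REF control shRNA 19.950; REF gene A shRNA 19.745
ΔCt(control shRNA) = 28.860 − 19.950 = 8.910
ΔCt(gene A shRNA) = 30.160 − 19.745 = 10.415
ΔΔCt = 10.415 − 8.910 = 1.505
Fold change = 2^(−1.505) = 0.3523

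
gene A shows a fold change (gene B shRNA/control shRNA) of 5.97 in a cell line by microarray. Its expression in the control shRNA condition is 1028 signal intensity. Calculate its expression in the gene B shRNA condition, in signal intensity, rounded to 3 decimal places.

6137.160

gene B shRNA expression = 1028 × 5.97 = 6137.160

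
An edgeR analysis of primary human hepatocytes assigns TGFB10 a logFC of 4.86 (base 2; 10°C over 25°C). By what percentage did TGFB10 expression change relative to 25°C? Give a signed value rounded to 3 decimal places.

2804.061%

Fold change = 2^(4.86) = 29.0406
Percent change = (FC − 1) × 100% = (29.0406 − 1) × 100 = 2804.061%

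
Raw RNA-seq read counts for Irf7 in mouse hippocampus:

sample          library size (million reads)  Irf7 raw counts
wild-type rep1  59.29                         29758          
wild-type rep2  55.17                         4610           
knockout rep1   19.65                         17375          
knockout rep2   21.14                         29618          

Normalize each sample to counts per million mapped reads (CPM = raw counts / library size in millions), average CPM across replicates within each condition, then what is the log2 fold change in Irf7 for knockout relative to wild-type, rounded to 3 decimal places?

1.965

CPM(wild-type rep1) = 29758 / 59.29 = 501.9059
CPM(wild-type rep2) = 4610 / 55.17 = 83.5599
CPM(knockout rep1) = 17375 / 19.65 = 884.2239
CPM(knockout rep2) = 29618 / 21.14 = 1401.0407
mean CPM(wild-type) = 292.7329; mean CPM(knockout) = 1142.6323
Fold change = 1142.6323 / 292.7329 = 3.90333
log2(3.90333) = 1.9647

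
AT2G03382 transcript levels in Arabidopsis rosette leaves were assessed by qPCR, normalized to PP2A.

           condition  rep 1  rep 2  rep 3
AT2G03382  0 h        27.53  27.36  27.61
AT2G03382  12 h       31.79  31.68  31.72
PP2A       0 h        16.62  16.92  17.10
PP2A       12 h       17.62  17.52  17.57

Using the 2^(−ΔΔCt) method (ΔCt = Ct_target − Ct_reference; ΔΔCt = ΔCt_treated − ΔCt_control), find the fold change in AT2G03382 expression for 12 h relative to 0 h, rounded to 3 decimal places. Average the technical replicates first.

0.086

Mean Ct: AT2G03382 0 h 27.500; AT2G03382 12 h 31.730; PP2A 0 h 16.880; PP2A 12 h 17.570
ΔCt(0 h) = 27.500 − 16.880 = 10.620
ΔCt(12 h) = 31.730 − 17.570 = 14.160
ΔΔCt = 14.160 − 10.620 = 3.540
Fold change = 2^(−3.540) = 0.0860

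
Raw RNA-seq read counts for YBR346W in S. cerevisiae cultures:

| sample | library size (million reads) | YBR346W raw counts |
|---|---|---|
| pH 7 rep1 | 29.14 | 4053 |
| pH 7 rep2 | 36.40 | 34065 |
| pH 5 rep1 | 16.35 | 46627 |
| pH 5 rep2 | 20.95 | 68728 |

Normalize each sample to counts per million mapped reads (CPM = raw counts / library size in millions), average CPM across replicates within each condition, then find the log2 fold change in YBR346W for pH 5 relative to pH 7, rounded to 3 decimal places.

CPM(pH 7 rep1) = 4053 / 29.14 = 139.0872
CPM(pH 7 rep2) = 34065 / 36.40 = 935.8516
CPM(pH 5 rep1) = 46627 / 16.35 = 2851.8043
CPM(pH 5 rep2) = 68728 / 20.95 = 3280.5728
mean CPM(pH 7) = 537.4694; mean CPM(pH 5) = 3066.1885
Fold change = 3066.1885 / 537.4694 = 5.70486
log2(5.70486) = 2.5122

2.512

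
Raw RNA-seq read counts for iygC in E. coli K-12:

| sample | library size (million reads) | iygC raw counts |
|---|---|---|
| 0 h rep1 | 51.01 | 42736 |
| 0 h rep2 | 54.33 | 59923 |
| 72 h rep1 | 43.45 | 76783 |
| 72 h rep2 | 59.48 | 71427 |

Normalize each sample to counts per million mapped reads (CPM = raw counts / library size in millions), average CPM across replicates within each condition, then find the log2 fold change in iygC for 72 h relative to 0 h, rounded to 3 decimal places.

CPM(0 h rep1) = 42736 / 51.01 = 837.7965
CPM(0 h rep2) = 59923 / 54.33 = 1102.9450
CPM(72 h rep1) = 76783 / 43.45 = 1767.1577
CPM(72 h rep2) = 71427 / 59.48 = 1200.8574
mean CPM(0 h) = 970.3707; mean CPM(72 h) = 1484.0075
Fold change = 1484.0075 / 970.3707 = 1.52932
log2(1.52932) = 0.6129

0.613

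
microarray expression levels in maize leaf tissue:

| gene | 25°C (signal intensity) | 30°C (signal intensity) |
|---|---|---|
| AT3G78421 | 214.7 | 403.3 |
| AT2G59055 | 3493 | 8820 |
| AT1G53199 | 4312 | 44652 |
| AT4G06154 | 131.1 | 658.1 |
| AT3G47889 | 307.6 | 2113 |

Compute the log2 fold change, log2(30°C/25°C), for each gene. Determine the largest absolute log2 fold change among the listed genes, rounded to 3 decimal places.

log2(403.3/214.7) = 0.910  (AT3G78421)
log2(8820/3493) = 1.336  (AT2G59055)
log2(44652/4312) = 3.372  (AT1G53199)
log2(658.1/131.1) = 2.328  (AT4G06154)
log2(2113/307.6) = 2.780  (AT3G47889)
The largest magnitude belongs to AT1G53199.

3.372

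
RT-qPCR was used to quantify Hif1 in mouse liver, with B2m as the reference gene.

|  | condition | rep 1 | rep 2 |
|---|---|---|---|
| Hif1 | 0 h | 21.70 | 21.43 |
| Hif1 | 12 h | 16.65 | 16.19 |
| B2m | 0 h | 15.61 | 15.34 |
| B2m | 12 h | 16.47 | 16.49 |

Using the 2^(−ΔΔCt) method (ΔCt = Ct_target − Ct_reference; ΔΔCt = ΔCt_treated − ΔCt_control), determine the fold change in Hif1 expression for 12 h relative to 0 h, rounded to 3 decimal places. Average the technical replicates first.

71.012

Mean Ct: Hif1 0 h 21.565; Hif1 12 h 16.420; B2m 0 h 15.475; B2m 12 h 16.480
ΔCt(0 h) = 21.565 − 15.475 = 6.090
ΔCt(12 h) = 16.420 − 16.480 = -0.060
ΔΔCt = -0.060 − 6.090 = -6.150
Fold change = 2^(−(-6.150)) = 2^6.150 = 71.0124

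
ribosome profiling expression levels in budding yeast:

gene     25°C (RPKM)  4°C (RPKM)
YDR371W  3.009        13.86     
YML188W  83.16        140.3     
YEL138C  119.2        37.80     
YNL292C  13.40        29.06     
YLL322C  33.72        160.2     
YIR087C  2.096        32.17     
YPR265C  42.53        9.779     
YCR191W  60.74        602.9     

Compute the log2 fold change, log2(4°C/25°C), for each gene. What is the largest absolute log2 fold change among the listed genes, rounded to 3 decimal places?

log2(13.86/3.009) = 2.204  (YDR371W)
log2(140.3/83.16) = 0.755  (YML188W)
log2(37.80/119.2) = -1.657  (YEL138C)
log2(29.06/13.40) = 1.117  (YNL292C)
log2(160.2/33.72) = 2.248  (YLL322C)
log2(32.17/2.096) = 3.940  (YIR087C)
log2(9.779/42.53) = -2.121  (YPR265C)
log2(602.9/60.74) = 3.311  (YCR191W)
The largest magnitude belongs to YIR087C.

3.940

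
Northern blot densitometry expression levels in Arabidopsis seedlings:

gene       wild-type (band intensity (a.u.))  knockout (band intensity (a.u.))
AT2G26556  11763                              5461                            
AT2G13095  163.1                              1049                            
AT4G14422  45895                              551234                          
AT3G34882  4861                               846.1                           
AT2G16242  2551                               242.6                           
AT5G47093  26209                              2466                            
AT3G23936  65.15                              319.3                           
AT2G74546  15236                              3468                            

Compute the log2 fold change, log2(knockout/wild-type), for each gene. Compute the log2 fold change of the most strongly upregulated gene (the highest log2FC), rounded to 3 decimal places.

log2(5461/11763) = -1.107  (AT2G26556)
log2(1049/163.1) = 2.685  (AT2G13095)
log2(551234/45895) = 3.586  (AT4G14422)
log2(846.1/4861) = -2.522  (AT3G34882)
log2(242.6/2551) = -3.394  (AT2G16242)
log2(2466/26209) = -3.410  (AT5G47093)
log2(319.3/65.15) = 2.293  (AT3G23936)
log2(3468/15236) = -2.135  (AT2G74546)
AT4G14422 is most strongly upregulated.

3.586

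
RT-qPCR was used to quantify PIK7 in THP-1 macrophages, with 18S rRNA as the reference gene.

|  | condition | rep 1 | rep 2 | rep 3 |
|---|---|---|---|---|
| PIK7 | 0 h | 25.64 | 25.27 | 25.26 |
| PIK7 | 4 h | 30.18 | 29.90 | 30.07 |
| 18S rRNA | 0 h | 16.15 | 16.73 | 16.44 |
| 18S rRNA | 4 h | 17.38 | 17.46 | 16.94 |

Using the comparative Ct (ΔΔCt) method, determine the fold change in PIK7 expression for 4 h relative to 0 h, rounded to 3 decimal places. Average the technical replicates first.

0.070

Mean Ct: PIK7 0 h 25.390; PIK7 4 h 30.050; 18S rRNA 0 h 16.440; 18S rRNA 4 h 17.260
ΔCt(0 h) = 25.390 − 16.440 = 8.950
ΔCt(4 h) = 30.050 − 17.260 = 12.790
ΔΔCt = 12.790 − 8.950 = 3.840
Fold change = 2^(−3.840) = 0.0698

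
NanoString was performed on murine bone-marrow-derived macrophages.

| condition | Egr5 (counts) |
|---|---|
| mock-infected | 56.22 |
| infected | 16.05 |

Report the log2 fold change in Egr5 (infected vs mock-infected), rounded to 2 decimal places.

Fold change = 16.05 / 56.22 = 0.2855
log2(0.2855) = -1.809

-1.81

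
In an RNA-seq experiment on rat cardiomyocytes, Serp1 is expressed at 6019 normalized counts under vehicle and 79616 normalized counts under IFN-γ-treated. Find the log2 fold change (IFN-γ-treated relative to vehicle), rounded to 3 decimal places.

3.725

Fold change = 79616 / 6019 = 13.2274
log2(13.2274) = 3.7255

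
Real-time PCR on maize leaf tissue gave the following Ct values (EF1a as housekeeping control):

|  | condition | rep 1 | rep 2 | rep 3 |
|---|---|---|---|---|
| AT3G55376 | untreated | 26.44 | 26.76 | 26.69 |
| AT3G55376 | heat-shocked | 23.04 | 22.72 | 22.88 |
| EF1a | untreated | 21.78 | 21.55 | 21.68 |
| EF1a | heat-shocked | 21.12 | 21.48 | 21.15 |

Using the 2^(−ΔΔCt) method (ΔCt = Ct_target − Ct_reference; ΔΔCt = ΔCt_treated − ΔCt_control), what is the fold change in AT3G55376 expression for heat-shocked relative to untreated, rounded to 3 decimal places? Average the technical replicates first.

10.056

Mean Ct: AT3G55376 untreated 26.630; AT3G55376 heat-shocked 22.880; EF1a untreated 21.670; EF1a heat-shocked 21.250
ΔCt(untreated) = 26.630 − 21.670 = 4.960
ΔCt(heat-shocked) = 22.880 − 21.250 = 1.630
ΔΔCt = 1.630 − 4.960 = -3.330
Fold change = 2^(−(-3.330)) = 2^3.330 = 10.0561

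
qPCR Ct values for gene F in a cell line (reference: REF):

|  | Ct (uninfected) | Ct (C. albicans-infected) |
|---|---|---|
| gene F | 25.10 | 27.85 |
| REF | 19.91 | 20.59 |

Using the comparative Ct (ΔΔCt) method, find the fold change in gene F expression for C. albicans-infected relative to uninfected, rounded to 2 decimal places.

0.24

ΔCt(uninfected) = 25.100 − 19.910 = 5.190
ΔCt(C. albicans-infected) = 27.850 − 20.590 = 7.260
ΔΔCt = 7.260 − 5.190 = 2.070
Fold change = 2^(−2.070) = 0.238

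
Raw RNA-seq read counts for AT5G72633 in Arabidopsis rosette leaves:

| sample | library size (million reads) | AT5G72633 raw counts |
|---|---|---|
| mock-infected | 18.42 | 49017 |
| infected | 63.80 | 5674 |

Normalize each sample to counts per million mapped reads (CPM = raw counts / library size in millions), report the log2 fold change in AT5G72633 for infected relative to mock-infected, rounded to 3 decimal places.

-4.903

CPM(mock-infected) = 49017 / 18.42 = 2661.0749
CPM(infected) = 5674 / 63.80 = 88.9342
Fold change = 88.9342 / 2661.0749 = 0.03342
log2(0.03342) = -4.9031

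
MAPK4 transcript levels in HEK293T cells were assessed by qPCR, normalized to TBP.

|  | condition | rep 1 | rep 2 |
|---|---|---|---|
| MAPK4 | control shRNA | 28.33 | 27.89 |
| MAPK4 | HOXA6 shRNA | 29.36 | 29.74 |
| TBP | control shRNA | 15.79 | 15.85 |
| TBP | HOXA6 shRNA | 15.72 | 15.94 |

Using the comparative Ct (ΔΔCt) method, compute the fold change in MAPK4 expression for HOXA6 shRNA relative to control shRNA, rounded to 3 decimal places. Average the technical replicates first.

Mean Ct: MAPK4 control shRNA 28.110; MAPK4 HOXA6 shRNA 29.550; TBP control shRNA 15.820; TBP HOXA6 shRNA 15.830
ΔCt(control shRNA) = 28.110 − 15.820 = 12.290
ΔCt(HOXA6 shRNA) = 29.550 − 15.830 = 13.720
ΔΔCt = 13.720 − 12.290 = 1.430
Fold change = 2^(−1.430) = 0.3711

0.371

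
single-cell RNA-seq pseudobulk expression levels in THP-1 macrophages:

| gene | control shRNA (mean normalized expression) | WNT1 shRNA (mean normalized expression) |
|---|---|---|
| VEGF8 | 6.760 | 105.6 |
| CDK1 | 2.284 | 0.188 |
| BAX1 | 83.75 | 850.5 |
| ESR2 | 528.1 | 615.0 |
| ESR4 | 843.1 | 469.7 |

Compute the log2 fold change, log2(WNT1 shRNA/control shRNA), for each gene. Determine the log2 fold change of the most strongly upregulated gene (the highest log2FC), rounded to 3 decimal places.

3.965

log2(105.6/6.760) = 3.965  (VEGF8)
log2(0.188/2.284) = -3.603  (CDK1)
log2(850.5/83.75) = 3.344  (BAX1)
log2(615.0/528.1) = 0.220  (ESR2)
log2(469.7/843.1) = -0.844  (ESR4)
VEGF8 is most strongly upregulated.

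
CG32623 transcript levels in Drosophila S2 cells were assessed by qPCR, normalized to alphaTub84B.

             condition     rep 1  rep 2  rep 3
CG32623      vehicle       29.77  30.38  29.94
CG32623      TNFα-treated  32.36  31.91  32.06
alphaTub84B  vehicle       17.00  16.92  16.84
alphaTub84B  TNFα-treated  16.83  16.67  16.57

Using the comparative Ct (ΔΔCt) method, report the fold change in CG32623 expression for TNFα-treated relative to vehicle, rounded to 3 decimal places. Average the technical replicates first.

0.202

Mean Ct: CG32623 vehicle 30.030; CG32623 TNFα-treated 32.110; alphaTub84B vehicle 16.920; alphaTub84B TNFα-treated 16.690
ΔCt(vehicle) = 30.030 − 16.920 = 13.110
ΔCt(TNFα-treated) = 32.110 − 16.690 = 15.420
ΔΔCt = 15.420 − 13.110 = 2.310
Fold change = 2^(−2.310) = 0.2017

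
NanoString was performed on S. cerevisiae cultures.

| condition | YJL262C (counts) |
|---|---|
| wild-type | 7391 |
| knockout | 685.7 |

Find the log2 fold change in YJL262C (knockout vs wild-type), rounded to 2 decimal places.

Fold change = 685.7 / 7391 = 0.0928
log2(0.0928) = -3.430

-3.43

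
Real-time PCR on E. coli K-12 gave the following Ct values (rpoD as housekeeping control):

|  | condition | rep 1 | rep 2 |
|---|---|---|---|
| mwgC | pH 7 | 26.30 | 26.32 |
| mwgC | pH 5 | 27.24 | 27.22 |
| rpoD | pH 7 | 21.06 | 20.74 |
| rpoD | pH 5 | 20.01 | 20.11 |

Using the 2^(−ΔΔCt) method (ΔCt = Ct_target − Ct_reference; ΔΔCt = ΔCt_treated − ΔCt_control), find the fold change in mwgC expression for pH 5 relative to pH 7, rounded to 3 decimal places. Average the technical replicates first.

0.295

Mean Ct: mwgC pH 7 26.310; mwgC pH 5 27.230; rpoD pH 7 20.900; rpoD pH 5 20.060
ΔCt(pH 7) = 26.310 − 20.900 = 5.410
ΔCt(pH 5) = 27.230 − 20.060 = 7.170
ΔΔCt = 7.170 − 5.410 = 1.760
Fold change = 2^(−1.760) = 0.2952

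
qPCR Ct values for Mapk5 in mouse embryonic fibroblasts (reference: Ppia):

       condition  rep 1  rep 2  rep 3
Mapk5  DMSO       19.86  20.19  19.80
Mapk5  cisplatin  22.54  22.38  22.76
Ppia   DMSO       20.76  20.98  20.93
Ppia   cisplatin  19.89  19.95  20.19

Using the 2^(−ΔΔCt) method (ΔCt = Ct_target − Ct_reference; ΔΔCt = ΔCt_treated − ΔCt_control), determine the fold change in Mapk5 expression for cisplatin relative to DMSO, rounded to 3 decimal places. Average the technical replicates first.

Mean Ct: Mapk5 DMSO 19.950; Mapk5 cisplatin 22.560; Ppia DMSO 20.890; Ppia cisplatin 20.010
ΔCt(DMSO) = 19.950 − 20.890 = -0.940
ΔCt(cisplatin) = 22.560 − 20.010 = 2.550
ΔΔCt = 2.550 − (-0.940) = 3.490
Fold change = 2^(−3.490) = 0.0890

0.089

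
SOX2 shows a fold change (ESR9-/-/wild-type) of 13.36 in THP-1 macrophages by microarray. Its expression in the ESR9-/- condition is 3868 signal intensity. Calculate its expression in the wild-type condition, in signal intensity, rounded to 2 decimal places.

wild-type expression = 3868 / 13.36 = 289.52

289.52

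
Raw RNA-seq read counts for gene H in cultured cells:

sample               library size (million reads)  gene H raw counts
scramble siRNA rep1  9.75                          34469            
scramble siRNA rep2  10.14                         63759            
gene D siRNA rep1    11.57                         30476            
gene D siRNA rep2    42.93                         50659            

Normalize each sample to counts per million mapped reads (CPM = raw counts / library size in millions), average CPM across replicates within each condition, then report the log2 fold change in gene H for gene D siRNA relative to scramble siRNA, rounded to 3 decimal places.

-1.365

CPM(scramble siRNA rep1) = 34469 / 9.75 = 3535.2821
CPM(scramble siRNA rep2) = 63759 / 10.14 = 6287.8698
CPM(gene D siRNA rep1) = 30476 / 11.57 = 2634.0536
CPM(gene D siRNA rep2) = 50659 / 42.93 = 1180.0373
mean CPM(scramble siRNA) = 4911.5759; mean CPM(gene D siRNA) = 1907.0454
Fold change = 1907.0454 / 4911.5759 = 0.38828
log2(0.38828) = -1.3648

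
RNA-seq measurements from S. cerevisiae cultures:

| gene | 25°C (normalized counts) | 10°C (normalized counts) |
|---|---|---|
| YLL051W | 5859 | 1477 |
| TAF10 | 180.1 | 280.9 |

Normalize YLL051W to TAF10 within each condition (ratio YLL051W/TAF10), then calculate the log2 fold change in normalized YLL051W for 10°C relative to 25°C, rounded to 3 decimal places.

-2.629

YLL051W/TAF10 (25°C) = 5859 / 180.1 = 32.532
YLL051W/TAF10 (10°C) = 1477 / 280.9 = 5.2581
Fold change = 5.2581 / 32.532 = 0.1616
log2(0.1616) = -2.6292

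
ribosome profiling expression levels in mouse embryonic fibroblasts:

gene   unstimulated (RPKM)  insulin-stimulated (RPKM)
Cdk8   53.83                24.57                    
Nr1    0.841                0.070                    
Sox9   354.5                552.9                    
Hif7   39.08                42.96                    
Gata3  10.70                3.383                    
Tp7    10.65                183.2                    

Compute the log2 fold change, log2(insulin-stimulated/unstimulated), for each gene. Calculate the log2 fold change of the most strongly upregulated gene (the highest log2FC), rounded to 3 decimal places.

log2(24.57/53.83) = -1.132  (Cdk8)
log2(0.070/0.841) = -3.587  (Nr1)
log2(552.9/354.5) = 0.641  (Sox9)
log2(42.96/39.08) = 0.137  (Hif7)
log2(3.383/10.70) = -1.661  (Gata3)
log2(183.2/10.65) = 4.104  (Tp7)
Tp7 is most strongly upregulated.

4.104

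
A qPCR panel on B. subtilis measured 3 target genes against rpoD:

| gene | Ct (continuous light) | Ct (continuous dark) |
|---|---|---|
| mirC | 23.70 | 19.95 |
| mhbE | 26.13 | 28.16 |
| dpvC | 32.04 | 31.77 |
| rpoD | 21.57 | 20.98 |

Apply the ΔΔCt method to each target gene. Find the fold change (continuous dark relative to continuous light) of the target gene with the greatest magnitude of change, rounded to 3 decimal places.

mirC: ΔΔCt = (19.95−20.98) − (23.70−21.57) = -1.03 − 2.13 = -3.16; fold change = 2^3.16 = 8.938
mhbE: ΔΔCt = (28.16−20.98) − (26.13−21.57) = 7.18 − 4.56 = 2.62; fold change = 2^-2.62 = 0.163
dpvC: ΔΔCt = (31.77−20.98) − (32.04−21.57) = 10.79 − 10.47 = 0.32; fold change = 2^-0.32 = 0.801
mirC has the largest |ΔΔCt| = 3.16.

8.938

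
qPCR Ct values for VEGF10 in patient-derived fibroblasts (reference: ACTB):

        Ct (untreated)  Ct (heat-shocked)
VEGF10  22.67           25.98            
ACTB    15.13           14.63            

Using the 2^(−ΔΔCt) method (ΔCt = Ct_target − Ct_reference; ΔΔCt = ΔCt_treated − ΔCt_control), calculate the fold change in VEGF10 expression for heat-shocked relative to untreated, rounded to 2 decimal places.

0.07

ΔCt(untreated) = 22.670 − 15.130 = 7.540
ΔCt(heat-shocked) = 25.980 − 14.630 = 11.350
ΔΔCt = 11.350 − 7.540 = 3.810
Fold change = 2^(−3.810) = 0.071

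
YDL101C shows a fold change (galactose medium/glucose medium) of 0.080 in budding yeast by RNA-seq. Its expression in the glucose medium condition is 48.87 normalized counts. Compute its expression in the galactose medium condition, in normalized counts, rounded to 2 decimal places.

3.91

galactose medium expression = 48.87 × 0.080 = 3.91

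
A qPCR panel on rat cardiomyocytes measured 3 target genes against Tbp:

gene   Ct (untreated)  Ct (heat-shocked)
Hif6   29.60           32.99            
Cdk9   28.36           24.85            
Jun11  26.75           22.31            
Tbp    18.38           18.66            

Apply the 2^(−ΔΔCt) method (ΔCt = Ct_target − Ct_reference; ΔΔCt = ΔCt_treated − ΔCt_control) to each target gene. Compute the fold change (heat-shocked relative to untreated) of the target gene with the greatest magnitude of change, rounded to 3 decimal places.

26.355

Hif6: ΔΔCt = (32.99−18.66) − (29.60−18.38) = 14.33 − 11.22 = 3.11; fold change = 2^-3.11 = 0.116
Cdk9: ΔΔCt = (24.85−18.66) − (28.36−18.38) = 6.19 − 9.98 = -3.79; fold change = 2^3.79 = 13.833
Jun11: ΔΔCt = (22.31−18.66) − (26.75−18.38) = 3.65 − 8.37 = -4.72; fold change = 2^4.72 = 26.355
Jun11 has the largest |ΔΔCt| = 4.72.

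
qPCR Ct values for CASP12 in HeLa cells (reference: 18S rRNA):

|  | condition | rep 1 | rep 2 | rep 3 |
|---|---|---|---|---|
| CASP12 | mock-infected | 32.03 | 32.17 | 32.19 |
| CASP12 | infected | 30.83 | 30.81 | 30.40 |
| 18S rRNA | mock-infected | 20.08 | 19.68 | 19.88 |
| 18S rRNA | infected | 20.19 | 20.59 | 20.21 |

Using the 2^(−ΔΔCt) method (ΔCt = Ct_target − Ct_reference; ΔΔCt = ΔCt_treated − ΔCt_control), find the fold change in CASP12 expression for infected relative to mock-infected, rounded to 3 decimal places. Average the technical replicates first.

Mean Ct: CASP12 mock-infected 32.130; CASP12 infected 30.680; 18S rRNA mock-infected 19.880; 18S rRNA infected 20.330
ΔCt(mock-infected) = 32.130 − 19.880 = 12.250
ΔCt(infected) = 30.680 − 20.330 = 10.350
ΔΔCt = 10.350 − 12.250 = -1.900
Fold change = 2^(−(-1.900)) = 2^1.900 = 3.7321

3.732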